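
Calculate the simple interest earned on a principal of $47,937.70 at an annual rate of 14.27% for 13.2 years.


Simple interest formula: I = P × r × t
I = $47,937.70 × 0.1427 × 13.2
I = $90,297.37

I = P × r × t = $90,297.37


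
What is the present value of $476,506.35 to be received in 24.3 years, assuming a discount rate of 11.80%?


Present value formula: PV = FV / (1 + r)^t
PV = $476,506.35 / (1 + 0.118)^24.3
PV = $476,506.35 / 15.036121
PV = $31,690.78

PV = FV / (1 + r)^t = $31,690.78


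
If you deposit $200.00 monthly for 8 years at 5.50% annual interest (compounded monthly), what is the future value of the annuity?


Future value of an ordinary annuity: FV = PMT × ((1 + r)^n − 1) / r
Monthly rate r = 0.055/12 ≈ 0.00458333, n = 96
FV = $200.00 × ((1 + 0.055/12)^96 − 1) / (0.055/12)
FV = $200.00 × 120.250282
FV = $24,050.06

FV = PMT × ((1+r)^n - 1)/r = $24,050.06


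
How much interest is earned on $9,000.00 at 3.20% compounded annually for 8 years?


Compound interest earned = final amount − principal.
A = P(1 + r/n)^(nt) = $9,000.00 × (1 + 0.032/1)^(1 × 8) = $11,579.24
Interest = A − P = $11,579.24 − $9,000.00 = $2,579.24

Interest = A - P = $2,579.24


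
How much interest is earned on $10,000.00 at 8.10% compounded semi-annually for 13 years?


Compound interest earned = final amount − principal.
A = P(1 + r/n)^(nt) = $10,000.00 × (1 + 0.081/2)^(2 × 13) = $28,073.35
Interest = A − P = $28,073.35 − $10,000.00 = $18,073.35

Interest = A - P = $18,073.35


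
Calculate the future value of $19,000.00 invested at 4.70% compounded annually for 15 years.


Compound interest formula: A = P(1 + r/n)^(nt)
A = $19,000.00 × (1 + 0.047/1)^(1 × 15)
Growth factor: (1 + 0.047/1)^15 = 1.99159132
A = $19,000.00 × 1.99159132
A = $37,840.24

A = P(1 + r/n)^(nt) = $37,840.24


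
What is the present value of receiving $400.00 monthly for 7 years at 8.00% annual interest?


Present value of an ordinary annuity: PV = PMT × (1 − (1 + r)^(−n)) / r
Monthly rate r = 0.08/12 ≈ 0.00666667, n = 84
PV = $400.00 × (1 − (1 + 0.08/12)^(−84)) / (0.08/12)
PV = $400.00 × 64.159261
PV = $25,663.70

PV = PMT × (1-(1+r)^(-n))/r = $25,663.70


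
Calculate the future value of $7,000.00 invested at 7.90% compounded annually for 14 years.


Compound interest formula: A = P(1 + r/n)^(nt)
A = $7,000.00 × (1 + 0.079/1)^(1 × 14)
Growth factor: (1 + 0.079/1)^14 = 2.899347
A = $7,000.00 × 2.899347
A = $20,295.43

A = P(1 + r/n)^(nt) = $20,295.43


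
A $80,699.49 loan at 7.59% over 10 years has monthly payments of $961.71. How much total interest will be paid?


Total paid over the life of the loan = PMT × n.
Total paid = $961.71 × 120 = $115,405.20
Total interest = total paid − principal = $115,405.20 − $80,699.49 = $34,705.71

Total interest = (PMT × n) - PV = $34,705.71


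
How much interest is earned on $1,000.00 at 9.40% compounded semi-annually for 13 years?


Compound interest earned = final amount − principal.
A = P(1 + r/n)^(nt) = $1,000.00 × (1 + 0.094/2)^(2 × 13) = $3,300.76
Interest = A − P = $3,300.76 − $1,000.00 = $2,300.76

Interest = A - P = $2,300.76


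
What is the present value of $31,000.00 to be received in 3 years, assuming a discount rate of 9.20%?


Present value formula: PV = FV / (1 + r)^t
PV = $31,000.00 / (1 + 0.092)^3
PV = $31,000.00 / 1.302171
PV = $23,806.40

PV = FV / (1 + r)^t = $23,806.40


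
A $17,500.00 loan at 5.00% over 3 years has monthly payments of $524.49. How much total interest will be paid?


Total paid over the life of the loan = PMT × n.
Total paid = $524.49 × 36 = $18,881.64
Total interest = total paid − principal = $18,881.64 − $17,500.00 = $1,381.64

Total interest = (PMT × n) - PV = $1,381.64


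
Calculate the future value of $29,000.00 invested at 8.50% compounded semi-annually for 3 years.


Compound interest formula: A = P(1 + r/n)^(nt)
A = $29,000.00 × (1 + 0.085/2)^(2 × 3)
Growth factor: (1 + 0.085/2)^6 = 1.283679
A = $29,000.00 × 1.283679
A = $37,226.69

A = P(1 + r/n)^(nt) = $37,226.69


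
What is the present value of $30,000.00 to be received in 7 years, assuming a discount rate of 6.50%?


Present value formula: PV = FV / (1 + r)^t
PV = $30,000.00 / (1 + 0.065)^7
PV = $30,000.00 / 1.5539865
PV = $19,305.19

PV = FV / (1 + r)^t = $19,305.19


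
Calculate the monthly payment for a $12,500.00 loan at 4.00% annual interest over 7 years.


Loan payment formula: PMT = PV × r / (1 − (1 + r)^(−n))
Monthly rate r = 0.04/12 ≈ 0.00333333, n = 84 months
Denominator: 1 − (1 + 0.04/12)^(−84) = 0.243864
PMT = $12,500.00 × (0.04/12) / 0.243864
PMT = $170.86 per month

PMT = PV × r / (1-(1+r)^(-n)) = $170.86/month


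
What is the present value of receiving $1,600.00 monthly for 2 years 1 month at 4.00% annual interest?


Present value of an ordinary annuity: PV = PMT × (1 − (1 + r)^(−n)) / r
Monthly rate r = 0.04/12 ≈ 0.00333333, n = 25
PV = $1,600.00 × (1 − (1 + 0.04/12)^(−25)) / (0.04/12)
PV = $1,600.00 × 23.948423
PV = $38,317.48

PV = PMT × (1-(1+r)^(-n))/r = $38,317.48


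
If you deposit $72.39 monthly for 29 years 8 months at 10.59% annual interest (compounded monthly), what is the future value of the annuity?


Future value of an ordinary annuity: FV = PMT × ((1 + r)^n − 1) / r
Monthly rate r = 0.1059/12 = 0.008825, n = 356
FV = $72.39 × ((1 + 0.1059/12)^356 − 1) / (0.1059/12)
FV = $72.39 × 2473.247781
FV = $179,038.41

FV = PMT × ((1+r)^n - 1)/r = $179,038.41


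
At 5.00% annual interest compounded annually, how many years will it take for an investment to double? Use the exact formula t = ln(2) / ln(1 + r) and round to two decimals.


Doubling condition: (1 + r)^t = 2
Take ln of both sides: t × ln(1 + r) = ln(2)
t = ln(2) / ln(1 + r)
t = 0.693147 / 0.048790
t = 14.21

t = ln(2) / ln(1 + r) = 14.21 years


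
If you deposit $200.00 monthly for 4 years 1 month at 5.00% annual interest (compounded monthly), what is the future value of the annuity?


Future value of an ordinary annuity: FV = PMT × ((1 + r)^n − 1) / r
Monthly rate r = 0.05/12 ≈ 0.00416667, n = 49
FV = $200.00 × ((1 + 0.05/12)^49 − 1) / (0.05/12)
FV = $200.00 × 54.235781
FV = $10,847.16

FV = PMT × ((1+r)^n - 1)/r = $10,847.16


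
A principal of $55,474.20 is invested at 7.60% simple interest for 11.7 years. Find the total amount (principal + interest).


Total amount formula: A = P(1 + rt) = P + P·r·t
Interest: I = P × r × t = $55,474.20 × 0.076 × 11.7 = $49,327.66
A = P + I = $55,474.20 + $49,327.66 = $104,801.86

A = P + I = P(1 + rt) = $104,801.86


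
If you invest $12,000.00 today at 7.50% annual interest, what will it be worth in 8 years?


Future value formula: FV = PV × (1 + r)^t
FV = $12,000.00 × (1 + 0.075)^8
FV = $12,000.00 × 1.7834778
FV = $21,401.73

FV = PV × (1 + r)^t = $21,401.73


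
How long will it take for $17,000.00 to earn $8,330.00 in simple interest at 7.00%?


Rearrange the simple interest formula for t:
I = P × r × t  ⇒  t = I / (P × r)
t = $8,330.00 / ($17,000.00 × 0.07)
t = 7

t = I/(P×r) = 7 years


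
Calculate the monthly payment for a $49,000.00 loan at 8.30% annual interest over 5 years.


Loan payment formula: PMT = PV × r / (1 − (1 + r)^(−n))
Monthly rate r = 0.083/12 ≈ 0.00691667, n = 60 months
Denominator: 1 − (1 + 0.083/12)^(−60) = 0.338716
PMT = $49,000.00 × (0.083/12) / 0.338716
PMT = $1,000.59 per month

PMT = PV × r / (1-(1+r)^(-n)) = $1,000.59/month


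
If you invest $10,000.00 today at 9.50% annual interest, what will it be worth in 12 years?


Future value formula: FV = PV × (1 + r)^t
FV = $10,000.00 × (1 + 0.095)^12
FV = $10,000.00 × 2.971457
FV = $29,714.57

FV = PV × (1 + r)^t = $29,714.57


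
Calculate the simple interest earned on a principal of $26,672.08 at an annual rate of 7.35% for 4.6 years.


Simple interest formula: I = P × r × t
I = $26,672.08 × 0.0735 × 4.6
I = $9,017.83

I = P × r × t = $9,017.83


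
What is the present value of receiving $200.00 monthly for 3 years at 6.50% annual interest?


Present value of an ordinary annuity: PV = PMT × (1 − (1 + r)^(−n)) / r
Monthly rate r = 0.065/12 ≈ 0.00541667, n = 36
PV = $200.00 × (1 − (1 + 0.065/12)^(−36)) / (0.065/12)
PV = $200.00 × 32.627489
PV = $6,525.50

PV = PMT × (1-(1+r)^(-n))/r = $6,525.50


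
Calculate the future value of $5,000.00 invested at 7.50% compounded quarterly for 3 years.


Compound interest formula: A = P(1 + r/n)^(nt)
A = $5,000.00 × (1 + 0.075/4)^(4 × 3)
Growth factor: (1 + 0.075/4)^12 = 1.249716
A = $5,000.00 × 1.249716
A = $6,248.58

A = P(1 + r/n)^(nt) = $6,248.58


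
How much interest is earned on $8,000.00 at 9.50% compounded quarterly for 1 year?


Compound interest earned = final amount − principal.
A = P(1 + r/n)^(nt) = $8,000.00 × (1 + 0.095/4)^(4 × 1) = $8,787.51
Interest = A − P = $8,787.51 − $8,000.00 = $787.51

Interest = A - P = $787.51


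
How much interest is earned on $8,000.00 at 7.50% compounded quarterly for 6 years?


Compound interest earned = final amount − principal.
A = P(1 + r/n)^(nt) = $8,000.00 × (1 + 0.075/4)^(4 × 6) = $12,494.33
Interest = A − P = $12,494.33 − $8,000.00 = $4,494.33

Interest = A - P = $4,494.33


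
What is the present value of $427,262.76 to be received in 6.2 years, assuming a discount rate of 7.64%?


Present value formula: PV = FV / (1 + r)^t
PV = $427,262.76 / (1 + 0.0764)^6.2
PV = $427,262.76 / 1.57847196
PV = $270,681.25

PV = FV / (1 + r)^t = $270,681.25


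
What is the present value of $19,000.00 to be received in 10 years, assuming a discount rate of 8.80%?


Present value formula: PV = FV / (1 + r)^t
PV = $19,000.00 / (1 + 0.088)^10
PV = $19,000.00 / 2.324283
PV = $8,174.56

PV = FV / (1 + r)^t = $8,174.56


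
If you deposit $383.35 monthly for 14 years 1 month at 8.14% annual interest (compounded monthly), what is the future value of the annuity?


Future value of an ordinary annuity: FV = PMT × ((1 + r)^n − 1) / r
Monthly rate r = 0.0814/12 ≈ 0.00678333, n = 169
FV = $383.35 × ((1 + 0.0814/12)^169 − 1) / (0.0814/12)
FV = $383.35 × 314.688177
FV = $120,635.71

FV = PMT × ((1+r)^n - 1)/r = $120,635.71


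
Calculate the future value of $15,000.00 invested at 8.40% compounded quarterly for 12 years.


Compound interest formula: A = P(1 + r/n)^(nt)
A = $15,000.00 × (1 + 0.084/4)^(4 × 12)
Growth factor: (1 + 0.084/4)^48 = 2.7116624
A = $15,000.00 × 2.7116624
A = $40,674.94

A = P(1 + r/n)^(nt) = $40,674.94


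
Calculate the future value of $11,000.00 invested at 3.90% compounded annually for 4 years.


Compound interest formula: A = P(1 + r/n)^(nt)
A = $11,000.00 × (1 + 0.039/1)^(1 × 4)
Growth factor: (1 + 0.039/1)^4 = 1.1653656
A = $11,000.00 × 1.1653656
A = $12,819.02

A = P(1 + r/n)^(nt) = $12,819.02


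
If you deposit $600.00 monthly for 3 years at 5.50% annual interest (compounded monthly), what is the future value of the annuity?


Future value of an ordinary annuity: FV = PMT × ((1 + r)^n − 1) / r
Monthly rate r = 0.055/12 ≈ 0.00458333, n = 36
FV = $600.00 × ((1 + 0.055/12)^36 − 1) / (0.055/12)
FV = $600.00 × 39.043331
FV = $23,426.00

FV = PMT × ((1+r)^n - 1)/r = $23,426.00


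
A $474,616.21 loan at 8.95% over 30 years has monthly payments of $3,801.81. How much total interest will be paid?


Total paid over the life of the loan = PMT × n.
Total paid = $3,801.81 × 360 = $1,368,651.60
Total interest = total paid − principal = $1,368,651.60 − $474,616.21 = $894,035.39

Total interest = (PMT × n) - PV = $894,035.39


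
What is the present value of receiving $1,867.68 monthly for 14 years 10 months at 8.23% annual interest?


Present value of an ordinary annuity: PV = PMT × (1 − (1 + r)^(−n)) / r
Monthly rate r = 0.0823/12 ≈ 0.00685833, n = 178
PV = $1,867.68 × (1 − (1 + 0.0823/12)^(−178)) / (0.0823/12)
PV = $1,867.68 × 102.615181
PV = $191,652.32

PV = PMT × (1-(1+r)^(-n))/r = $191,652.32


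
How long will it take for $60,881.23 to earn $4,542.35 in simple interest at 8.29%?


Rearrange the simple interest formula for t:
I = P × r × t  ⇒  t = I / (P × r)
t = $4,542.35 / ($60,881.23 × 0.0829)
t = 0.9

t = I/(P×r) = 0.9 years


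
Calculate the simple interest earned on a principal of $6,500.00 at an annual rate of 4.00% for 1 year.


Simple interest formula: I = P × r × t
I = $6,500.00 × 0.04 × 1
I = $260.00

I = P × r × t = $260.00


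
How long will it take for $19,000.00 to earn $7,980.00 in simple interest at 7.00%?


Rearrange the simple interest formula for t:
I = P × r × t  ⇒  t = I / (P × r)
t = $7,980.00 / ($19,000.00 × 0.07)
t = 6

t = I/(P×r) = 6 years


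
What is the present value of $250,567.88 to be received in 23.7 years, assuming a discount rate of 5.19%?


Present value formula: PV = FV / (1 + r)^t
PV = $250,567.88 / (1 + 0.0519)^23.7
PV = $250,567.88 / 3.317375
PV = $75,531.97

PV = FV / (1 + r)^t = $75,531.97


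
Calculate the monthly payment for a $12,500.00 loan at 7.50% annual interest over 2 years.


Loan payment formula: PMT = PV × r / (1 − (1 + r)^(−n))
Monthly rate r = 0.075/12 = 0.00625, n = 24 months
Denominator: 1 − (1 + 0.075/12)^(−24) = 0.13889015
PMT = $12,500.00 × (0.075/12) / 0.13889015
PMT = $562.49 per month

PMT = PV × r / (1-(1+r)^(-n)) = $562.49/month


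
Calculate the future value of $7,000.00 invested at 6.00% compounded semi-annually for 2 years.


Compound interest formula: A = P(1 + r/n)^(nt)
A = $7,000.00 × (1 + 0.06/2)^(2 × 2)
Growth factor: (1 + 0.06/2)^4 = 1.125509
A = $7,000.00 × 1.125509
A = $7,878.56

A = P(1 + r/n)^(nt) = $7,878.56


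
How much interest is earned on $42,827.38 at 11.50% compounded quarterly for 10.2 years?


Compound interest earned = final amount − principal.
A = P(1 + r/n)^(nt) = $42,827.38 × (1 + 0.115/4)^(4 × 10.2) = $136,132.97
Interest = A − P = $136,132.97 − $42,827.38 = $93,305.59

Interest = A - P = $93,305.59


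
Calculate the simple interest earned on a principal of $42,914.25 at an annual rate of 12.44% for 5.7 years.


Simple interest formula: I = P × r × t
I = $42,914.25 × 0.1244 × 5.7
I = $30,429.64

I = P × r × t = $30,429.64


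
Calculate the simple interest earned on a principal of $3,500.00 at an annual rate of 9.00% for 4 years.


Simple interest formula: I = P × r × t
I = $3,500.00 × 0.09 × 4
I = $1,260.00

I = P × r × t = $1,260.00


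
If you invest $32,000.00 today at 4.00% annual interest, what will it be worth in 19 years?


Future value formula: FV = PV × (1 + r)^t
FV = $32,000.00 × (1 + 0.04)^19
FV = $32,000.00 × 2.106849
FV = $67,419.17

FV = PV × (1 + r)^t = $67,419.17


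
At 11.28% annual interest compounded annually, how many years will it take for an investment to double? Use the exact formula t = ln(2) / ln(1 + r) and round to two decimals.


Doubling condition: (1 + r)^t = 2
Take ln of both sides: t × ln(1 + r) = ln(2)
t = ln(2) / ln(1 + r)
t = 0.693147 / 0.106879
t = 6.49

t = ln(2) / ln(1 + r) = 6.49 years


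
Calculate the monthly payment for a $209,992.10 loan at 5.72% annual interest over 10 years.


Loan payment formula: PMT = PV × r / (1 − (1 + r)^(−n))
Monthly rate r = 0.0572/12 ≈ 0.00476667, n = 120 months
Denominator: 1 − (1 + 0.0572/12)^(−120) = 0.434837
PMT = $209,992.10 × (0.0572/12) / 0.434837
PMT = $2,301.93 per month

PMT = PV × r / (1-(1+r)^(-n)) = $2,301.93/month


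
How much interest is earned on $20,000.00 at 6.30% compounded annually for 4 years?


Compound interest earned = final amount − principal.
A = P(1 + r/n)^(nt) = $20,000.00 × (1 + 0.063/1)^(1 × 4) = $25,536.60
Interest = A − P = $25,536.60 − $20,000.00 = $5,536.60

Interest = A - P = $5,536.60


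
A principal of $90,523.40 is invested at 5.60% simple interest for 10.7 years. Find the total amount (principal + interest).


Total amount formula: A = P(1 + rt) = P + P·r·t
Interest: I = P × r × t = $90,523.40 × 0.056 × 10.7 = $54,241.62
A = P + I = $90,523.40 + $54,241.62 = $144,765.02

A = P + I = P(1 + rt) = $144,765.02


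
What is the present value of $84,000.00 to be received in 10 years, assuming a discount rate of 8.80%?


Present value formula: PV = FV / (1 + r)^t
PV = $84,000.00 / (1 + 0.088)^10
PV = $84,000.00 / 2.324283
PV = $36,140.18

PV = FV / (1 + r)^t = $36,140.18


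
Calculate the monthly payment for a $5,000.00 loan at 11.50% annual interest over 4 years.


Loan payment formula: PMT = PV × r / (1 − (1 + r)^(−n))
Monthly rate r = 0.115/12 ≈ 0.00958333, n = 48 months
Denominator: 1 − (1 + 0.115/12)^(−48) = 0.367332
PMT = $5,000.00 × (0.115/12) / 0.367332
PMT = $130.45 per month

PMT = PV × r / (1-(1+r)^(-n)) = $130.45/month


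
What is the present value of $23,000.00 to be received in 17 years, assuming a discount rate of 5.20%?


Present value formula: PV = FV / (1 + r)^t
PV = $23,000.00 / (1 + 0.052)^17
PV = $23,000.00 / 2.367378
PV = $9,715.39

PV = FV / (1 + r)^t = $9,715.39


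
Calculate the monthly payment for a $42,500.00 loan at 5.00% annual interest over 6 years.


Loan payment formula: PMT = PV × r / (1 − (1 + r)^(−n))
Monthly rate r = 0.05/12 ≈ 0.00416667, n = 72 months
Denominator: 1 − (1 + 0.05/12)^(−72) = 0.258720
PMT = $42,500.00 × (0.05/12) / 0.258720
PMT = $684.46 per month

PMT = PV × r / (1-(1+r)^(-n)) = $684.46/month


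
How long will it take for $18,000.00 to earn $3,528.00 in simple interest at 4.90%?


Rearrange the simple interest formula for t:
I = P × r × t  ⇒  t = I / (P × r)
t = $3,528.00 / ($18,000.00 × 0.049)
t = 4

t = I/(P×r) = 4 years


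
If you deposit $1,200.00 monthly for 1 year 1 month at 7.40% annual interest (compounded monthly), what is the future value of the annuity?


Future value of an ordinary annuity: FV = PMT × ((1 + r)^n − 1) / r
Monthly rate r = 0.074/12 ≈ 0.00616667, n = 13
FV = $1,200.00 × ((1 + 0.074/12)^13 − 1) / (0.074/12)
FV = $1,200.00 × 13.492045
FV = $16,190.45

FV = PMT × ((1+r)^n - 1)/r = $16,190.45


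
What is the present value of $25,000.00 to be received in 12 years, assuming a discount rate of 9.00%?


Present value formula: PV = FV / (1 + r)^t
PV = $25,000.00 / (1 + 0.09)^12
PV = $25,000.00 / 2.812665
PV = $8,888.37

PV = FV / (1 + r)^t = $8,888.37


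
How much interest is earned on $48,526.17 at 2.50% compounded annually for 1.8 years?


Compound interest earned = final amount − principal.
A = P(1 + r/n)^(nt) = $48,526.17 × (1 + 0.025/1)^(1 × 1.8) = $50,731.65
Interest = A − P = $50,731.65 − $48,526.17 = $2,205.48

Interest = A - P = $2,205.48


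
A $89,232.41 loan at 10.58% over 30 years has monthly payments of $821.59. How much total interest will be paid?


Total paid over the life of the loan = PMT × n.
Total paid = $821.59 × 360 = $295,772.40
Total interest = total paid − principal = $295,772.40 − $89,232.41 = $206,539.99

Total interest = (PMT × n) - PV = $206,539.99


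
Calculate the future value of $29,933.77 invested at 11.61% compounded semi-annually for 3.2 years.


Compound interest formula: A = P(1 + r/n)^(nt)
A = $29,933.77 × (1 + 0.1161/2)^(2 × 3.2)
Growth factor: (1 + 0.1161/2)^6.4 = 1.43495944
A = $29,933.77 × 1.43495944
A = $42,953.75

A = P(1 + r/n)^(nt) = $42,953.75


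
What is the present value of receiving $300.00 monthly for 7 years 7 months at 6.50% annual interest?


Present value of an ordinary annuity: PV = PMT × (1 − (1 + r)^(−n)) / r
Monthly rate r = 0.065/12 ≈ 0.00541667, n = 91
PV = $300.00 × (1 − (1 + 0.065/12)^(−91)) / (0.065/12)
PV = $300.00 × 71.694417
PV = $21,508.33

PV = PMT × (1-(1+r)^(-n))/r = $21,508.33


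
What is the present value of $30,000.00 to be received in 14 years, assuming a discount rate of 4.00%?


Present value formula: PV = FV / (1 + r)^t
PV = $30,000.00 / (1 + 0.04)^14
PV = $30,000.00 / 1.7316764
PV = $17,324.25

PV = FV / (1 + r)^t = $17,324.25


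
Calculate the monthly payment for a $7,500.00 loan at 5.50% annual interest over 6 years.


Loan payment formula: PMT = PV × r / (1 − (1 + r)^(−n))
Monthly rate r = 0.055/12 ≈ 0.00458333, n = 72 months
Denominator: 1 − (1 + 0.055/12)^(−72) = 0.280534
PMT = $7,500.00 × (0.055/12) / 0.280534
PMT = $122.53 per month

PMT = PV × r / (1-(1+r)^(-n)) = $122.53/month


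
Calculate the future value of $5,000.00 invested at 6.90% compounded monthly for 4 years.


Compound interest formula: A = P(1 + r/n)^(nt)
A = $5,000.00 × (1 + 0.069/12)^(12 × 4)
Growth factor: (1 + 0.069/12)^48 = 1.3168066
A = $5,000.00 × 1.3168066
A = $6,584.03

A = P(1 + r/n)^(nt) = $6,584.03


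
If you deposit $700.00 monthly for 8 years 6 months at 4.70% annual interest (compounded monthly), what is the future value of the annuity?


Future value of an ordinary annuity: FV = PMT × ((1 + r)^n − 1) / r
Monthly rate r = 0.047/12 ≈ 0.00391667, n = 102
FV = $700.00 × ((1 + 0.047/12)^102 − 1) / (0.047/12)
FV = $700.00 × 125.084913
FV = $87,559.44

FV = PMT × ((1+r)^n - 1)/r = $87,559.44


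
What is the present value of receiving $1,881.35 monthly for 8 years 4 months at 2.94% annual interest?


Present value of an ordinary annuity: PV = PMT × (1 − (1 + r)^(−n)) / r
Monthly rate r = 0.0294/12 = 0.00245, n = 100
PV = $1,881.35 × (1 − (1 + 0.0294/12)^(−100)) / (0.0294/12)
PV = $1,881.35 × 88.596286
PV = $166,680.62

PV = PMT × (1-(1+r)^(-n))/r = $166,680.62


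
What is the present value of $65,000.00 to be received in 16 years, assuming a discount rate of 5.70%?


Present value formula: PV = FV / (1 + r)^t
PV = $65,000.00 / (1 + 0.057)^16
PV = $65,000.00 / 2.427727
PV = $26,774.02

PV = FV / (1 + r)^t = $26,774.02


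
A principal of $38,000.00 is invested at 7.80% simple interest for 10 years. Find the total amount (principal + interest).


Total amount formula: A = P(1 + rt) = P + P·r·t
Interest: I = P × r × t = $38,000.00 × 0.078 × 10 = $29,640.00
A = P + I = $38,000.00 + $29,640.00 = $67,640.00

A = P + I = P(1 + rt) = $67,640.00


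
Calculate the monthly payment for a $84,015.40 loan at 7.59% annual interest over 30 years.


Loan payment formula: PMT = PV × r / (1 − (1 + r)^(−n))
Monthly rate r = 0.0759/12 = 0.006325, n = 360 months
Denominator: 1 − (1 + 0.0759/12)^(−360) = 0.896670
PMT = $84,015.40 × (0.0759/12) / 0.896670
PMT = $592.63 per month

PMT = PV × r / (1-(1+r)^(-n)) = $592.63/month


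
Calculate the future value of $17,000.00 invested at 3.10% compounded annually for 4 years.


Compound interest formula: A = P(1 + r/n)^(nt)
A = $17,000.00 × (1 + 0.031/1)^(1 × 4)
Growth factor: (1 + 0.031/1)^4 = 1.129886
A = $17,000.00 × 1.129886
A = $19,208.06

A = P(1 + r/n)^(nt) = $19,208.06


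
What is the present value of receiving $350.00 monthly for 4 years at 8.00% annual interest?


Present value of an ordinary annuity: PV = PMT × (1 − (1 + r)^(−n)) / r
Monthly rate r = 0.08/12 ≈ 0.00666667, n = 48
PV = $350.00 × (1 − (1 + 0.08/12)^(−48)) / (0.08/12)
PV = $350.00 × 40.961913
PV = $14,336.67

PV = PMT × (1-(1+r)^(-n))/r = $14,336.67


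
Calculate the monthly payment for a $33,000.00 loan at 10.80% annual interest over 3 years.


Loan payment formula: PMT = PV × r / (1 − (1 + r)^(−n))
Monthly rate r = 0.108/12 = 0.009, n = 36 months
Denominator: 1 − (1 + 0.108/12)^(−36) = 0.275701
PMT = $33,000.00 × (0.108/12) / 0.275701
PMT = $1,077.25 per month

PMT = PV × r / (1-(1+r)^(-n)) = $1,077.25/month


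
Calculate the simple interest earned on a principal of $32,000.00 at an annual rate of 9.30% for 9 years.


Simple interest formula: I = P × r × t
I = $32,000.00 × 0.093 × 9
I = $26,784.00

I = P × r × t = $26,784.00


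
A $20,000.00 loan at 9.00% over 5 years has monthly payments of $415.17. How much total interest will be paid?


Total paid over the life of the loan = PMT × n.
Total paid = $415.17 × 60 = $24,910.20
Total interest = total paid − principal = $24,910.20 − $20,000.00 = $4,910.20

Total interest = (PMT × n) - PV = $4,910.20


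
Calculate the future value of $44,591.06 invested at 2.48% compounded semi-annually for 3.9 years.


Compound interest formula: A = P(1 + r/n)^(nt)
A = $44,591.06 × (1 + 0.0248/2)^(2 × 3.9)
Growth factor: (1 + 0.0248/2)^7.8 = 1.100897
A = $44,591.06 × 1.100897
A = $49,090.16

A = P(1 + r/n)^(nt) = $49,090.16


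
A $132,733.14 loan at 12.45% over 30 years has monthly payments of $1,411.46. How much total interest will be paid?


Total paid over the life of the loan = PMT × n.
Total paid = $1,411.46 × 360 = $508,125.60
Total interest = total paid − principal = $508,125.60 − $132,733.14 = $375,392.46

Total interest = (PMT × n) - PV = $375,392.46


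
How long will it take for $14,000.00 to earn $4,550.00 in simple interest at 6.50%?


Rearrange the simple interest formula for t:
I = P × r × t  ⇒  t = I / (P × r)
t = $4,550.00 / ($14,000.00 × 0.065)
t = 5

t = I/(P×r) = 5 years


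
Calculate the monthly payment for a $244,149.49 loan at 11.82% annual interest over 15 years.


Loan payment formula: PMT = PV × r / (1 − (1 + r)^(−n))
Monthly rate r = 0.1182/12 = 0.00985, n = 180 months
Denominator: 1 − (1 + 0.1182/12)^(−180) = 0.828698
PMT = $244,149.49 × (0.1182/12) / 0.828698
PMT = $2,901.99 per month

PMT = PV × r / (1-(1+r)^(-n)) = $2,901.99/month


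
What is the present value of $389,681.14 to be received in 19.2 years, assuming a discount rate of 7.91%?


Present value formula: PV = FV / (1 + r)^t
PV = $389,681.14 / (1 + 0.0791)^19.2
PV = $389,681.14 / 4.313050
PV = $90,349.32

PV = FV / (1 + r)^t = $90,349.32


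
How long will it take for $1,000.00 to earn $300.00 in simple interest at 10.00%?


Rearrange the simple interest formula for t:
I = P × r × t  ⇒  t = I / (P × r)
t = $300.00 / ($1,000.00 × 0.1)
t = 3

t = I/(P×r) = 3 years


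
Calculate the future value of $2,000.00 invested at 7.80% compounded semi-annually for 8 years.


Compound interest formula: A = P(1 + r/n)^(nt)
A = $2,000.00 × (1 + 0.078/2)^(2 × 8)
Growth factor: (1 + 0.078/2)^16 = 1.844373
A = $2,000.00 × 1.844373
A = $3,688.75

A = P(1 + r/n)^(nt) = $3,688.75


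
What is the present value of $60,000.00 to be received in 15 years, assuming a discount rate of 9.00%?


Present value formula: PV = FV / (1 + r)^t
PV = $60,000.00 / (1 + 0.09)^15
PV = $60,000.00 / 3.642482
PV = $16,472.28

PV = FV / (1 + r)^t = $16,472.28


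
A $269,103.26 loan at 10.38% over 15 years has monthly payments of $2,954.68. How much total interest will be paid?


Total paid over the life of the loan = PMT × n.
Total paid = $2,954.68 × 180 = $531,842.40
Total interest = total paid − principal = $531,842.40 − $269,103.26 = $262,739.14

Total interest = (PMT × n) - PV = $262,739.14


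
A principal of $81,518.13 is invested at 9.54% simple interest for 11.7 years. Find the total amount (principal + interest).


Total amount formula: A = P(1 + rt) = P + P·r·t
Interest: I = P × r × t = $81,518.13 × 0.0954 × 11.7 = $90,988.91
A = P + I = $81,518.13 + $90,988.91 = $172,507.04

A = P + I = P(1 + rt) = $172,507.04


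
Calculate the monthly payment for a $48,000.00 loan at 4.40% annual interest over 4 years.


Loan payment formula: PMT = PV × r / (1 − (1 + r)^(−n))
Monthly rate r = 0.044/12 ≈ 0.00366667, n = 48 months
Denominator: 1 − (1 + 0.044/12)^(−48) = 0.161112
PMT = $48,000.00 × (0.044/12) / 0.161112
PMT = $1,092.41 per month

PMT = PV × r / (1-(1+r)^(-n)) = $1,092.41/month


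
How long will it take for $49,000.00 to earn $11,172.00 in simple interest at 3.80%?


Rearrange the simple interest formula for t:
I = P × r × t  ⇒  t = I / (P × r)
t = $11,172.00 / ($49,000.00 × 0.038)
t = 6

t = I/(P×r) = 6 years


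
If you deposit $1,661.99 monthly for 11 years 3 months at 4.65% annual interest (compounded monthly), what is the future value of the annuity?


Future value of an ordinary annuity: FV = PMT × ((1 + r)^n − 1) / r
Monthly rate r = 0.0465/12 = 0.003875, n = 135
FV = $1,661.99 × ((1 + 0.0465/12)^135 − 1) / (0.0465/12)
FV = $1,661.99 × 176.925758
FV = $294,048.84

FV = PMT × ((1+r)^n - 1)/r = $294,048.84


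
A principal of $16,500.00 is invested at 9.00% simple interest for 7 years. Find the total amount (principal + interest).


Total amount formula: A = P(1 + rt) = P + P·r·t
Interest: I = P × r × t = $16,500.00 × 0.09 × 7 = $10,395.00
A = P + I = $16,500.00 + $10,395.00 = $26,895.00

A = P + I = P(1 + rt) = $26,895.00


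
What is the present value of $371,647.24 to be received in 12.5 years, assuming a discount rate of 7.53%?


Present value formula: PV = FV / (1 + r)^t
PV = $371,647.24 / (1 + 0.0753)^12.5
PV = $371,647.24 / 2.478110
PV = $149,972.05

PV = FV / (1 + r)^t = $149,972.05


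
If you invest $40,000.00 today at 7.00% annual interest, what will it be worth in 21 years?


Future value formula: FV = PV × (1 + r)^t
FV = $40,000.00 × (1 + 0.07)^21
FV = $40,000.00 × 4.14056237
FV = $165,622.49

FV = PV × (1 + r)^t = $165,622.49


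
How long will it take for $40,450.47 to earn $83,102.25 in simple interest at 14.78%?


Rearrange the simple interest formula for t:
I = P × r × t  ⇒  t = I / (P × r)
t = $83,102.25 / ($40,450.47 × 0.1478)
t = 13.9

t = I/(P×r) = 13.9 years


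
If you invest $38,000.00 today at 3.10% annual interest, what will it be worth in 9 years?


Future value formula: FV = PV × (1 + r)^t
FV = $38,000.00 × (1 + 0.031)^9
FV = $38,000.00 × 1.3162185
FV = $50,016.30

FV = PV × (1 + r)^t = $50,016.30


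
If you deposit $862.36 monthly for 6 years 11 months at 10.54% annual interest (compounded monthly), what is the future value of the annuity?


Future value of an ordinary annuity: FV = PMT × ((1 + r)^n − 1) / r
Monthly rate r = 0.1054/12 ≈ 0.00878333, n = 83
FV = $862.36 × ((1 + 0.1054/12)^83 − 1) / (0.1054/12)
FV = $862.36 × 121.417818
FV = $104,705.87

FV = PMT × ((1+r)^n - 1)/r = $104,705.87


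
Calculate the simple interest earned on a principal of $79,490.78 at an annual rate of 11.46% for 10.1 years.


Simple interest formula: I = P × r × t
I = $79,490.78 × 0.1146 × 10.1
I = $92,007.40

I = P × r × t = $92,007.40


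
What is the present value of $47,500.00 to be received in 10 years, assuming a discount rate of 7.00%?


Present value formula: PV = FV / (1 + r)^t
PV = $47,500.00 / (1 + 0.07)^10
PV = $47,500.00 / 1.9671514
PV = $24,146.59

PV = FV / (1 + r)^t = $24,146.59


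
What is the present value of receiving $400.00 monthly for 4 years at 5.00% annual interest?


Present value of an ordinary annuity: PV = PMT × (1 − (1 + r)^(−n)) / r
Monthly rate r = 0.05/12 ≈ 0.00416667, n = 48
PV = $400.00 × (1 − (1 + 0.05/12)^(−48)) / (0.05/12)
PV = $400.00 × 43.422956
PV = $17,369.18

PV = PMT × (1-(1+r)^(-n))/r = $17,369.18


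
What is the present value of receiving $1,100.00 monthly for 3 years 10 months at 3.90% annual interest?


Present value of an ordinary annuity: PV = PMT × (1 − (1 + r)^(−n)) / r
Monthly rate r = 0.039/12 = 0.00325, n = 46
PV = $1,100.00 × (1 − (1 + 0.039/12)^(−46)) / (0.039/12)
PV = $1,100.00 × 42.662396
PV = $46,928.64

PV = PMT × (1-(1+r)^(-n))/r = $46,928.64


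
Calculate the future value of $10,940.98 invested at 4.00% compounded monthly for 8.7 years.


Compound interest formula: A = P(1 + r/n)^(nt)
A = $10,940.98 × (1 + 0.04/12)^(12 × 8.7)
Growth factor: (1 + 0.04/12)^104.4 = 1.4154129
A = $10,940.98 × 1.4154129
A = $15,486.00

A = P(1 + r/n)^(nt) = $15,486.00


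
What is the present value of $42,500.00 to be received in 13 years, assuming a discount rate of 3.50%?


Present value formula: PV = FV / (1 + r)^t
PV = $42,500.00 / (1 + 0.035)^13
PV = $42,500.00 / 1.563956
PV = $27,174.68

PV = FV / (1 + r)^t = $27,174.68


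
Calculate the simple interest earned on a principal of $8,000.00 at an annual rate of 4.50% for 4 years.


Simple interest formula: I = P × r × t
I = $8,000.00 × 0.045 × 4
I = $1,440.00

I = P × r × t = $1,440.00


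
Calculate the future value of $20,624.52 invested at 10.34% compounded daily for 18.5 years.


Compound interest formula: A = P(1 + r/n)^(nt)
A = $20,624.52 × (1 + 0.1034/365)^(365 × 18.5)
Growth factor: (1 + 0.1034/365)^6752.5 = 6.770867
A = $20,624.52 × 6.770867
A = $139,645.88

A = P(1 + r/n)^(nt) = $139,645.88


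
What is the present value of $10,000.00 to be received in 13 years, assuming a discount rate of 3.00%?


Present value formula: PV = FV / (1 + r)^t
PV = $10,000.00 / (1 + 0.03)^13
PV = $10,000.00 / 1.468534
PV = $6,809.51

PV = FV / (1 + r)^t = $6,809.51


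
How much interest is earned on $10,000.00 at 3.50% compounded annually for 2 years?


Compound interest earned = final amount − principal.
A = P(1 + r/n)^(nt) = $10,000.00 × (1 + 0.035/1)^(1 × 2) = $10,712.25
Interest = A − P = $10,712.25 − $10,000.00 = $712.25

Interest = A - P = $712.25


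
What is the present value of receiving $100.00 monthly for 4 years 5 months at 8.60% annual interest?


Present value of an ordinary annuity: PV = PMT × (1 − (1 + r)^(−n)) / r
Monthly rate r = 0.086/12 ≈ 0.00716667, n = 53
PV = $100.00 × (1 − (1 + 0.086/12)^(−53)) / (0.086/12)
PV = $100.00 × 43.967088
PV = $4,396.71

PV = PMT × (1-(1+r)^(-n))/r = $4,396.71


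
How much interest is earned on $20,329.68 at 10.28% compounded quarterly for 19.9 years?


Compound interest earned = final amount − principal.
A = P(1 + r/n)^(nt) = $20,329.68 × (1 + 0.1028/4)^(4 × 19.9) = $153,232.48
Interest = A − P = $153,232.48 − $20,329.68 = $132,902.80

Interest = A - P = $132,902.80


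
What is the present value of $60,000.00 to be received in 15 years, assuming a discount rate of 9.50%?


Present value formula: PV = FV / (1 + r)^t
PV = $60,000.00 / (1 + 0.095)^15
PV = $60,000.00 / 3.901322
PV = $15,379.40

PV = FV / (1 + r)^t = $15,379.40


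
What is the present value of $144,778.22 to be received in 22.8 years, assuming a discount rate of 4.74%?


Present value formula: PV = FV / (1 + r)^t
PV = $144,778.22 / (1 + 0.0474)^22.8
PV = $144,778.22 / 2.874528
PV = $50,365.91

PV = FV / (1 + r)^t = $50,365.91


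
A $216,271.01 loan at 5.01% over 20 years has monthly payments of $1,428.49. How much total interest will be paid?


Total paid over the life of the loan = PMT × n.
Total paid = $1,428.49 × 240 = $342,837.60
Total interest = total paid − principal = $342,837.60 − $216,271.01 = $126,566.59

Total interest = (PMT × n) - PV = $126,566.59


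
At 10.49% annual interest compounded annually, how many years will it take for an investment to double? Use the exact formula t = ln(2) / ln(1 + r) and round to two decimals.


Doubling condition: (1 + r)^t = 2
Take ln of both sides: t × ln(1 + r) = ln(2)
t = ln(2) / ln(1 + r)
t = 0.693147 / 0.099755
t = 6.95

t = ln(2) / ln(1 + r) = 6.95 years


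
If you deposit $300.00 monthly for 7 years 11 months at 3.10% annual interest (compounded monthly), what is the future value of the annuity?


Future value of an ordinary annuity: FV = PMT × ((1 + r)^n − 1) / r
Monthly rate r = 0.031/12 ≈ 0.00258333, n = 95
FV = $300.00 × ((1 + 0.031/12)^95 − 1) / (0.031/12)
FV = $300.00 × 107.515880
FV = $32,254.76

FV = PMT × ((1+r)^n - 1)/r = $32,254.76


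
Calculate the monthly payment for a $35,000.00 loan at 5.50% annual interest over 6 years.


Loan payment formula: PMT = PV × r / (1 − (1 + r)^(−n))
Monthly rate r = 0.055/12 ≈ 0.00458333, n = 72 months
Denominator: 1 − (1 + 0.055/12)^(−72) = 0.280534
PMT = $35,000.00 × (0.055/12) / 0.280534
PMT = $571.83 per month

PMT = PV × r / (1-(1+r)^(-n)) = $571.83/month


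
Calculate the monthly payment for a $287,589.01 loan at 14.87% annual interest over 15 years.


Loan payment formula: PMT = PV × r / (1 − (1 + r)^(−n))
Monthly rate r = 0.1487/12 ≈ 0.01239167, n = 180 months
Denominator: 1 − (1 + 0.1487/12)^(−180) = 0.891042
PMT = $287,589.01 × (0.1487/12) / 0.891042
PMT = $3,999.48 per month

PMT = PV × r / (1-(1+r)^(-n)) = $3,999.48/month


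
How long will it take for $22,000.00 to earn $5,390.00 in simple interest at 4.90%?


Rearrange the simple interest formula for t:
I = P × r × t  ⇒  t = I / (P × r)
t = $5,390.00 / ($22,000.00 × 0.049)
t = 5

t = I/(P×r) = 5 years


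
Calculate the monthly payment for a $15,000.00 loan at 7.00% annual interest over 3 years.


Loan payment formula: PMT = PV × r / (1 − (1 + r)^(−n))
Monthly rate r = 0.07/12 ≈ 0.00583333, n = 36 months
Denominator: 1 − (1 + 0.07/12)^(−36) = 0.188921
PMT = $15,000.00 × (0.07/12) / 0.188921
PMT = $463.16 per month

PMT = PV × r / (1-(1+r)^(-n)) = $463.16/month


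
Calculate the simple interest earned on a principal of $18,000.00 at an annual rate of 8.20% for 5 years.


Simple interest formula: I = P × r × t
I = $18,000.00 × 0.082 × 5
I = $7,380.00

I = P × r × t = $7,380.00


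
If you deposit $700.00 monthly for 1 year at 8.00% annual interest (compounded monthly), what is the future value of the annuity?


Future value of an ordinary annuity: FV = PMT × ((1 + r)^n − 1) / r
Monthly rate r = 0.08/12 ≈ 0.00666667, n = 12
FV = $700.00 × ((1 + 0.08/12)^12 − 1) / (0.08/12)
FV = $700.00 × 12.449926
FV = $8,714.95

FV = PMT × ((1+r)^n - 1)/r = $8,714.95


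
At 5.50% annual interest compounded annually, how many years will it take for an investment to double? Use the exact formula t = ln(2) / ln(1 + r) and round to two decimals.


Doubling condition: (1 + r)^t = 2
Take ln of both sides: t × ln(1 + r) = ln(2)
t = ln(2) / ln(1 + r)
t = 0.693147 / 0.053541
t = 12.95

t = ln(2) / ln(1 + r) = 12.95 years


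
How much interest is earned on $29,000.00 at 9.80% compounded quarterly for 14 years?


Compound interest earned = final amount − principal.
A = P(1 + r/n)^(nt) = $29,000.00 × (1 + 0.098/4)^(4 × 14) = $112,478.08
Interest = A − P = $112,478.08 − $29,000.00 = $83,478.08

Interest = A - P = $83,478.08


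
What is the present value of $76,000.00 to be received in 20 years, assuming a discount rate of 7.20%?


Present value formula: PV = FV / (1 + r)^t
PV = $76,000.00 / (1 + 0.072)^20
PV = $76,000.00 / 4.016943
PV = $18,919.86

PV = FV / (1 + r)^t = $18,919.86


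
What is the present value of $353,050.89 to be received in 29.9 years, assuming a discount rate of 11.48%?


Present value formula: PV = FV / (1 + r)^t
PV = $353,050.89 / (1 + 0.1148)^29.9
PV = $353,050.89 / 25.774432
PV = $13,697.72

PV = FV / (1 + r)^t = $13,697.72


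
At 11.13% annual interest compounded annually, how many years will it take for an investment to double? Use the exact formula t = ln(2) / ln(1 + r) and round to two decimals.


Doubling condition: (1 + r)^t = 2
Take ln of both sides: t × ln(1 + r) = ln(2)
t = ln(2) / ln(1 + r)
t = 0.693147 / 0.105531
t = 6.57

t = ln(2) / ln(1 + r) = 6.57 years


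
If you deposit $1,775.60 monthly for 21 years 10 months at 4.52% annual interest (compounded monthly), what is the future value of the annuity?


Future value of an ordinary annuity: FV = PMT × ((1 + r)^n − 1) / r
Monthly rate r = 0.0452/12 ≈ 0.00376667, n = 262
FV = $1,775.60 × ((1 + 0.0452/12)^262 − 1) / (0.0452/12)
FV = $1,775.60 × 445.445828
FV = $790,933.61

FV = PMT × ((1+r)^n - 1)/r = $790,933.61


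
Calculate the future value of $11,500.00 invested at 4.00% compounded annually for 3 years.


Compound interest formula: A = P(1 + r/n)^(nt)
A = $11,500.00 × (1 + 0.04/1)^(1 × 3)
Growth factor: (1 + 0.04/1)^3 = 1.124864
A = $11,500.00 × 1.124864
A = $12,935.94

A = P(1 + r/n)^(nt) = $12,935.94
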